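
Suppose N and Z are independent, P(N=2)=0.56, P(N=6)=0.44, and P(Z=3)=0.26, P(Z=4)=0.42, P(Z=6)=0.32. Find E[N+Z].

E[N+Z] = Σ_n Σ_z (n+z) · P(N=n)P(Z=z)
 = 5·0.1456 + 6·0.2352 + 8·0.1792 + 9·0.1144 + 10·0.1848 + 12·0.1408
 = 0.728 + 1.4112 + 1.4336 + 1.0296 + 1.848 + 1.6896
 = 8.14

8.14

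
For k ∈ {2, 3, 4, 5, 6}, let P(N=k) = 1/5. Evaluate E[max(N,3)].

E[max(N,3)] = Σ max(n,3)·P(N=n)
 = 3·1/5 + 3·1/5 + 4·1/5 + 5·1/5 + 6·1/5
 = 3/5 + 3/5 + 4/5 + 1 + 6/5
 = 21/5

4.2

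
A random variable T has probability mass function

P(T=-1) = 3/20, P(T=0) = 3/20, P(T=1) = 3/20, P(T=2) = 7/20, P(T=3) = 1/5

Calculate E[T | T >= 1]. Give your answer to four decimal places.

P(T >= 1) = 3/20 + 7/20 + 1/5 = 7/10.
E[T | T >= 1] = [1·3/20 + 2·7/20 + 3·1/5] / (7/10)
 = 29/20 / (7/10)
 = 29/14

2.0714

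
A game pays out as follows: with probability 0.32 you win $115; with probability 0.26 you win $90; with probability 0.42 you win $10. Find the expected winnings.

E[payout] = 115·0.32 + 90·0.26 + 10·0.42
 = 36.8 + 23.4 + 4.2
 = 64.4

64.4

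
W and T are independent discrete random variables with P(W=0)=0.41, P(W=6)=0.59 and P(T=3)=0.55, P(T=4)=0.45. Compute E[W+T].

6.99

E[W+T] = Σ_w Σ_t (w+t) · P(W=w)P(T=t)
 = 3·0.2255 + 4·0.1845 + 9·0.3245 + 10·0.2655
 = 0.6765 + 0.738 + 2.9205 + 2.655
 = 6.99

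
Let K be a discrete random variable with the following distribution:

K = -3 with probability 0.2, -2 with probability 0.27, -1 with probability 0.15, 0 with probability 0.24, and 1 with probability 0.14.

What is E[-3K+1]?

E[-3K+1] = Σ (-3k+1)·P(K=k)
 = 10·0.2 + 7·0.27 + 4·0.15 + 1·0.24 + (-2)·0.14
 = 2 + 1.89 + 0.6 + 0.24 + (-0.28)
 = 4.45

4.45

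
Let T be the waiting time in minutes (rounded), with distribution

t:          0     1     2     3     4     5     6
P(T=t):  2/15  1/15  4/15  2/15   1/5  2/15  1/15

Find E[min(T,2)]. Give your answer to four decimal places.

E[min(T,2)] = Σ min(t,2)·P(T=t)
 = 0·2/15 + 1·1/15 + 2·4/15 + 2·2/15 + 2·1/5 + 2·2/15 + 2·1/15
 = 0 + 1/15 + 8/15 + 4/15 + 2/5 + 4/15 + 2/15
 = 5/3

1.6667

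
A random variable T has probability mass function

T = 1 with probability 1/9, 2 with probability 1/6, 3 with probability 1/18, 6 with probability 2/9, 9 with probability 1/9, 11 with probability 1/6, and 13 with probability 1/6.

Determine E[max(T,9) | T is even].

9

P(T is even) = 1/6 + 2/9 = 7/18.
E[max(T,9) | T is even] = [9·1/6 + 9·2/9] / (7/18)
 = 7/2 / (7/18)
 = 9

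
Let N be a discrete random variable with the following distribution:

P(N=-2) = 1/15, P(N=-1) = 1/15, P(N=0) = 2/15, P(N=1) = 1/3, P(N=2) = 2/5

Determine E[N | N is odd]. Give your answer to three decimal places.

P(N is odd) = 1/15 + 1/3 = 2/5.
E[N | N is odd] = [(-1)·1/15 + 1·1/3] / (2/5)
 = 4/15 / (2/5)
 = 2/3

0.667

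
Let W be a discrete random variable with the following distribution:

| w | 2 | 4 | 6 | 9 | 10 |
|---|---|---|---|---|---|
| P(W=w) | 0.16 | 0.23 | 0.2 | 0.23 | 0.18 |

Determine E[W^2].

E[W^2] = Σ w^2·P(W=w)
 = 4·0.16 + 16·0.23 + 36·0.2 + 81·0.23 + 100·0.18
 = 0.64 + 3.68 + 7.2 + 18.63 + 18
 = 48.15

48.15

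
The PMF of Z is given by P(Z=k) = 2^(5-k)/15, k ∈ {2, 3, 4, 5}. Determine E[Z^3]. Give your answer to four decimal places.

28.3333

E[Z^3] = Σ z^3·P(Z=z)
 = 8·8/15 + 27·4/15 + 64·2/15 + 125·1/15
 = 64/15 + 36/5 + 128/15 + 25/3
 = 85/3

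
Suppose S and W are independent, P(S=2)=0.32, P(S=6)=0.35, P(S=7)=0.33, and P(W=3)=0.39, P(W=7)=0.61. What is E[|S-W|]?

2.2386

E[|S-W|] = Σ_s Σ_w |s-w| · P(S=s)P(W=w)
 = 1·0.1248 + 5·0.1952 + 3·0.1365 + 1·0.2135 + 4·0.1287 + 0·0.2013
 = 0.1248 + 0.976 + 0.4095 + 0.2135 + 0.5148 + 0
 = 2.2386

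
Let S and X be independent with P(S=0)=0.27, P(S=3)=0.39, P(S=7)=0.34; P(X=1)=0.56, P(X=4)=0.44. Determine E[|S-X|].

E[|S-X|] = Σ_s Σ_x |s-x| · P(S=s)P(X=x)
 = 1·0.1512 + 4·0.1188 + 2·0.2184 + 1·0.1716 + 6·0.1904 + 3·0.1496
 = 0.1512 + 0.4752 + 0.4368 + 0.1716 + 1.1424 + 0.4488
 = 2.826

2.826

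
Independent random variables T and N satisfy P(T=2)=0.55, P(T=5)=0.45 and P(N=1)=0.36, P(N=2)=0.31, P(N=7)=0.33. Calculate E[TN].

E[TN] = Σ_t Σ_n tn · P(T=t)P(N=n)
 = 2·0.198 + 4·0.1705 + 14·0.1815 + 5·0.162 + 10·0.1395 + 35·0.1485
 = 0.396 + 0.682 + 2.541 + 0.81 + 1.395 + 5.1975
 = 11.0215

11.0215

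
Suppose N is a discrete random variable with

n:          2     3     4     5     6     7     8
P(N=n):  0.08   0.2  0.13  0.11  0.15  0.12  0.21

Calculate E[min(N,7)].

5.04

E[min(N,7)] = Σ min(n,7)·P(N=n)
 = 2·0.08 + 3·0.2 + 4·0.13 + 5·0.11 + 6·0.15 + 7·0.12 + 7·0.21
 = 0.16 + 0.6 + 0.52 + 0.55 + 0.9 + 0.84 + 1.47
 = 5.04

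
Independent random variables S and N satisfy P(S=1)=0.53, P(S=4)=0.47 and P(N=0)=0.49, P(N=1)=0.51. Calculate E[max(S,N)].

E[max(S,N)] = Σ_s Σ_n max(s,n) · P(S=s)P(N=n)
 = 1·0.2597 + 1·0.2703 + 4·0.2303 + 4·0.2397
 = 0.2597 + 0.2703 + 0.9212 + 0.9588
 = 2.41

2.41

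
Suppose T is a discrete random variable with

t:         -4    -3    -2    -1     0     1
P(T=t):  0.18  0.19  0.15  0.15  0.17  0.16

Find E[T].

-1.58

E[T] = Σ t·P(T=t)
 = (-4)·0.18 + (-3)·0.19 + (-2)·0.15 + (-1)·0.15 + 0·0.17 + 1·0.16
 = (-0.72) + (-0.57) + (-0.3) + (-0.15) + 0 + 0.16
 = -1.58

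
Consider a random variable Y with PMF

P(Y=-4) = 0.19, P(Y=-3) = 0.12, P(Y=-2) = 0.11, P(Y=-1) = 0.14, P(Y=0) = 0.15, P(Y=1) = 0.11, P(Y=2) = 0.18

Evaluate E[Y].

E[Y] = Σ y·P(Y=y)
 = (-4)·0.19 + (-3)·0.12 + (-2)·0.11 + (-1)·0.14 + 0·0.15 + 1·0.11 + 2·0.18
 = (-0.76) + (-0.36) + (-0.22) + (-0.14) + 0 + 0.11 + 0.36
 = -1.01

-1.01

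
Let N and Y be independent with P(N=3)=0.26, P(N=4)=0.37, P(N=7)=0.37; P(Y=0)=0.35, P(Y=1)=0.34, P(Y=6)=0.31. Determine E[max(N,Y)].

5.3212

E[max(N,Y)] = Σ_n Σ_y max(n,y) · P(N=n)P(Y=y)
 = 3·0.091 + 3·0.0884 + 6·0.0806 + 4·0.1295 + 4·0.1258 + 6·0.1147 + 7·0.1295 + 7·0.1258 + 7·0.1147
 = 0.273 + 0.2652 + 0.4836 + 0.518 + 0.5032 + 0.6882 + 0.9065 + 0.8806 + 0.8029
 = 5.3212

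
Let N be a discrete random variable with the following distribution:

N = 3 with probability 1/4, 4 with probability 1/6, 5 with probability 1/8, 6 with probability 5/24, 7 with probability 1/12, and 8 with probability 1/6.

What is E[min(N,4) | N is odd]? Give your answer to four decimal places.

P(N is odd) = 1/4 + 1/8 + 1/12 = 11/24.
E[min(N,4) | N is odd] = [3·1/4 + 4·1/8 + 4·1/12] / (11/24)
 = 19/12 / (11/24)
 = 38/11

3.4545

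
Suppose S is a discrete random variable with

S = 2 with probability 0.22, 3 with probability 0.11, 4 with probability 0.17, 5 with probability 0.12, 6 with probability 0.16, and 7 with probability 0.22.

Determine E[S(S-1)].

E[S(S-1)] = Σ s(s-1)·P(S=s)
 = 2·0.22 + 6·0.11 + 12·0.17 + 20·0.12 + 30·0.16 + 42·0.22
 = 0.44 + 0.66 + 2.04 + 2.4 + 4.8 + 9.24
 = 19.58

19.58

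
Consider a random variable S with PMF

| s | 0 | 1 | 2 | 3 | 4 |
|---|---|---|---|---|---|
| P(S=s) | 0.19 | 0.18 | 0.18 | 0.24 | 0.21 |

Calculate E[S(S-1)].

4.32

E[S(S-1)] = Σ s(s-1)·P(S=s)
 = 0·0.19 + 0·0.18 + 2·0.18 + 6·0.24 + 12·0.21
 = 0 + 0 + 0.36 + 1.44 + 2.52
 = 4.32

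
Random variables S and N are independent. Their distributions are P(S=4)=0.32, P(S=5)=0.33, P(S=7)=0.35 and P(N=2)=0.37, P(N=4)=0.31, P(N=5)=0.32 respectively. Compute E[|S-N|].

E[|S-N|] = Σ_s Σ_n |s-n| · P(S=s)P(N=n)
 = 2·0.1184 + 0·0.0992 + 1·0.1024 + 3·0.1221 + 1·0.1023 + 0·0.1056 + 5·0.1295 + 3·0.1085 + 2·0.112
 = 0.2368 + 0 + 0.1024 + 0.3663 + 0.1023 + 0 + 0.6475 + 0.3255 + 0.224
 = 2.0048

2.0048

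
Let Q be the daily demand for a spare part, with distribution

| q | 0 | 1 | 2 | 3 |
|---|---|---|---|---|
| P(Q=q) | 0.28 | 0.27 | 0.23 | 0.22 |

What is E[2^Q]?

E[2^Q] = Σ 2^q·P(Q=q)
 = 1·0.28 + 2·0.27 + 4·0.23 + 8·0.22
 = 0.28 + 0.54 + 0.92 + 1.76
 = 3.5

3.5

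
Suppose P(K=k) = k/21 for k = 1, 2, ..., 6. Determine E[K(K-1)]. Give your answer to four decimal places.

E[K(K-1)] = Σ k(k-1)·P(K=k)
 = 0·1/21 + 2·2/21 + 6·1/7 + 12·4/21 + 20·5/21 + 30·2/7
 = 0 + 4/21 + 6/7 + 16/7 + 100/21 + 60/7
 = 50/3

16.6667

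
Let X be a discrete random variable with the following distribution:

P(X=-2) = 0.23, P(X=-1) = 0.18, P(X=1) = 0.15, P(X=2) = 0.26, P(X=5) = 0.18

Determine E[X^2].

6.79

E[X^2] = Σ x^2·P(X=x)
 = 4·0.23 + 1·0.18 + 1·0.15 + 4·0.26 + 25·0.18
 = 0.92 + 0.18 + 0.15 + 1.04 + 4.5
 = 6.79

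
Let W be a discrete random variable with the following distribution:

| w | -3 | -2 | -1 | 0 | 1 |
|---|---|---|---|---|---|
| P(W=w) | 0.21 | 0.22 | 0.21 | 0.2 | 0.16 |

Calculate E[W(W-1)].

E[W(W-1)] = Σ w(w-1)·P(W=w)
 = 12·0.21 + 6·0.22 + 2·0.21 + 0·0.2 + 0·0.16
 = 2.52 + 1.32 + 0.42 + 0 + 0
 = 4.26

4.26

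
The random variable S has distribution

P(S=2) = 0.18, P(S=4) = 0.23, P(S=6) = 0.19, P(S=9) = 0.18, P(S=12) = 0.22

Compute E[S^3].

568.58

E[S^3] = Σ s^3·P(S=s)
 = 8·0.18 + 64·0.23 + 216·0.19 + 729·0.18 + 1728·0.22
 = 1.44 + 14.72 + 41.04 + 131.22 + 380.16
 = 568.58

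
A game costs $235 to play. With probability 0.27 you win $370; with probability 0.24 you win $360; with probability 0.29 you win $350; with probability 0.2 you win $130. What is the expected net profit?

78.8

E[payout] = 370·0.27 + 360·0.24 + 350·0.29 + 130·0.2
 = 99.9 + 86.4 + 101.5 + 26
 = 313.8
Net = 313.8 - 235 = 78.8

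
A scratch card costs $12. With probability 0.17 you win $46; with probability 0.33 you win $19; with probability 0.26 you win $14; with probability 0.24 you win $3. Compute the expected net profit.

E[payout] = 46·0.17 + 19·0.33 + 14·0.26 + 3·0.24
 = 7.82 + 6.27 + 3.64 + 0.72
 = 18.45
Net = 18.45 - 12 = 6.45

6.45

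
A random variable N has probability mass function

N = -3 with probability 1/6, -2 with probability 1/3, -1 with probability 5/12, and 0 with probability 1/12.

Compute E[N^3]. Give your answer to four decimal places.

E[N^3] = Σ n^3·P(N=n)
 = (-27)·1/6 + (-8)·1/3 + (-1)·5/12 + 0·1/12
 = (-9/2) + (-8/3) + (-5/12) + 0
 = -91/12

-7.5833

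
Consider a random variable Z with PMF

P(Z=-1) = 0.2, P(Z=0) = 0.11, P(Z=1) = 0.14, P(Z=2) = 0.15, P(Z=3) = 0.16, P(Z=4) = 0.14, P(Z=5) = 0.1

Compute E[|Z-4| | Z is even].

P(Z is even) = 0.11 + 0.15 + 0.14 = 0.4.
E[|Z-4| | Z is even] = [4·0.11 + 2·0.15 + 0·0.14] / 0.4
 = 0.74 / 0.4
 = 37/20

1.85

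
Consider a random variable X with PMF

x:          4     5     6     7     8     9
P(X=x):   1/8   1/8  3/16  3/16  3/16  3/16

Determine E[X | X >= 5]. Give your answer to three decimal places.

P(X >= 5) = 1/8 + 3/16 + 3/16 + 3/16 + 3/16 = 7/8.
E[X | X >= 5] = [5·1/8 + 6·3/16 + 7·3/16 + 8·3/16 + 9·3/16] / (7/8)
 = 25/4 / (7/8)
 = 50/7

7.143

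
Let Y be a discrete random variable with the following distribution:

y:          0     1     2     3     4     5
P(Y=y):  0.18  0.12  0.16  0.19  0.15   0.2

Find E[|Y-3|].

E[|Y-3|] = Σ |y-3|·P(Y=y)
 = 3·0.18 + 2·0.12 + 1·0.16 + 0·0.19 + 1·0.15 + 2·0.2
 = 0.54 + 0.24 + 0.16 + 0 + 0.15 + 0.4
 = 1.49

1.49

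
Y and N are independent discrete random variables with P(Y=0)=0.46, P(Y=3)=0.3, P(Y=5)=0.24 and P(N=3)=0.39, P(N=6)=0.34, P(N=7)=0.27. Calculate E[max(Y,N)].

5.2872

E[max(Y,N)] = Σ_y Σ_n max(y,n) · P(Y=y)P(N=n)
 = 3·0.1794 + 6·0.1564 + 7·0.1242 + 3·0.117 + 6·0.102 + 7·0.081 + 5·0.0936 + 6·0.0816 + 7·0.0648
 = 0.5382 + 0.9384 + 0.8694 + 0.351 + 0.612 + 0.567 + 0.468 + 0.4896 + 0.4536
 = 5.2872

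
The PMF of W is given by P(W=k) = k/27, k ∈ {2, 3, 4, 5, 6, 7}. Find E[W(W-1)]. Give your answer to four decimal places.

E[W(W-1)] = Σ w(w-1)·P(W=w)
 = 2·2/27 + 6·1/9 + 12·4/27 + 20·5/27 + 30·2/9 + 42·7/27
 = 4/27 + 2/3 + 16/9 + 100/27 + 20/3 + 98/9
 = 644/27

23.8519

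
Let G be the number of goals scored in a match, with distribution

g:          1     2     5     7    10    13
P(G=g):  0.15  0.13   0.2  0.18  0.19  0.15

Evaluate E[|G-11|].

E[|G-11|] = Σ |g-11|·P(G=g)
 = 10·0.15 + 9·0.13 + 6·0.2 + 4·0.18 + 1·0.19 + 2·0.15
 = 1.5 + 1.17 + 1.2 + 0.72 + 0.19 + 0.3
 = 5.08

5.08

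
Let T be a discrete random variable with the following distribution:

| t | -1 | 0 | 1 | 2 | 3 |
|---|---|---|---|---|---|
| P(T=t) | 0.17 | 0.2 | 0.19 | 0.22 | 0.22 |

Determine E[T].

1.12

E[T] = Σ t·P(T=t)
 = (-1)·0.17 + 0·0.2 + 1·0.19 + 2·0.22 + 3·0.22
 = (-0.17) + 0 + 0.19 + 0.44 + 0.66
 = 1.12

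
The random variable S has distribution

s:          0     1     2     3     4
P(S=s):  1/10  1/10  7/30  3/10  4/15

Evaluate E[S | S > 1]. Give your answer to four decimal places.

P(S > 1) = 7/30 + 3/10 + 4/15 = 4/5.
E[S | S > 1] = [2·7/30 + 3·3/10 + 4·4/15] / (4/5)
 = 73/30 / (4/5)
 = 73/24

3.0417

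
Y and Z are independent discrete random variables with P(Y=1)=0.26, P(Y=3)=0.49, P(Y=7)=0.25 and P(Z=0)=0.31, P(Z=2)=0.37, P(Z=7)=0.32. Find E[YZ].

E[YZ] = Σ_y Σ_z yz · P(Y=y)P(Z=z)
 = 0·0.0806 + 2·0.0962 + 7·0.0832 + 0·0.1519 + 6·0.1813 + 21·0.1568 + 0·0.0775 + 14·0.0925 + 49·0.08
 = 0 + 0.1924 + 0.5824 + 0 + 1.0878 + 3.2928 + 0 + 1.295 + 3.92
 = 10.3704

10.3704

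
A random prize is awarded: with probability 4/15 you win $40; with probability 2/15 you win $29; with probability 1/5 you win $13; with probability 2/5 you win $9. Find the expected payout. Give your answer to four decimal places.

E[payout] = 40·4/15 + 29·2/15 + 13·1/5 + 9·2/5
 = 32/3 + 58/15 + 13/5 + 18/5
 = 311/15

20.7333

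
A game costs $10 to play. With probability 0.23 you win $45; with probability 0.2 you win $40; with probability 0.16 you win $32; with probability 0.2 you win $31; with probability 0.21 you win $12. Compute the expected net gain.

22.19

E[payout] = 45·0.23 + 40·0.2 + 32·0.16 + 31·0.2 + 12·0.21
 = 10.35 + 8 + 5.12 + 6.2 + 2.52
 = 32.19
Net = 32.19 - 10 = 22.19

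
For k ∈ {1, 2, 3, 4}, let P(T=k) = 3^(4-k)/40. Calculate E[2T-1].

1.9

E[2T-1] = Σ (2t-1)·P(T=t)
 = 1·27/40 + 3·9/40 + 5·3/40 + 7·1/40
 = 27/40 + 27/40 + 3/8 + 7/40
 = 19/10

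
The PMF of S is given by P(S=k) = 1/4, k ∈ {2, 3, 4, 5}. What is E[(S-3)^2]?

1.5

E[(S-3)^2] = Σ (s-3)^2·P(S=s)
 = 1·1/4 + 0·1/4 + 1·1/4 + 4·1/4
 = 1/4 + 0 + 1/4 + 1
 = 3/2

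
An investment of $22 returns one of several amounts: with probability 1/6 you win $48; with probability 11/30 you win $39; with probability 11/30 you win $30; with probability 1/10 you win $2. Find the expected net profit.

11.5

E[payout] = 48·1/6 + 39·11/30 + 30·11/30 + 2·1/10
 = 8 + 143/10 + 11 + 1/5
 = 67/2
Net = 67/2 - 22 = 23/2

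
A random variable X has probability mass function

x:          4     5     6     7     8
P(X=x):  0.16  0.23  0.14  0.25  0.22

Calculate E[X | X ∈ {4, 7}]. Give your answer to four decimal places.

P(X ∈ {4, 7}) = 0.16 + 0.25 = 0.41.
E[X | X ∈ {4, 7}] = [4·0.16 + 7·0.25] / 0.41
 = 2.39 / 0.41
 = 239/41

5.8293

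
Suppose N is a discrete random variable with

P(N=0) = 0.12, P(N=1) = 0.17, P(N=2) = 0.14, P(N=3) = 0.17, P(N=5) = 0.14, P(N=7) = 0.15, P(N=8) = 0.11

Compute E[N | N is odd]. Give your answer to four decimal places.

P(N is odd) = 0.17 + 0.17 + 0.14 + 0.15 = 0.63.
E[N | N is odd] = [1·0.17 + 3·0.17 + 5·0.14 + 7·0.15] / 0.63
 = 2.43 / 0.63
 = 27/7

3.8571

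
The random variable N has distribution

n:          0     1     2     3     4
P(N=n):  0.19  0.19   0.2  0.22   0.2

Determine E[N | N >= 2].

P(N >= 2) = 0.2 + 0.22 + 0.2 = 0.62.
E[N | N >= 2] = [2·0.2 + 3·0.22 + 4·0.2] / 0.62
 = 1.86 / 0.62
 = 3

3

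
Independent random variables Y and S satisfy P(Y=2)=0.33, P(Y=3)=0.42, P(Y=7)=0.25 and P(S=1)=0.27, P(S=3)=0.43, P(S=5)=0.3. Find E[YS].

11.2302

E[YS] = Σ_y Σ_s ys · P(Y=y)P(S=s)
 = 2·0.0891 + 6·0.1419 + 10·0.099 + 3·0.1134 + 9·0.1806 + 15·0.126 + 7·0.0675 + 21·0.1075 + 35·0.075
 = 0.1782 + 0.8514 + 0.99 + 0.3402 + 1.6254 + 1.89 + 0.4725 + 2.2575 + 2.625
 = 11.2302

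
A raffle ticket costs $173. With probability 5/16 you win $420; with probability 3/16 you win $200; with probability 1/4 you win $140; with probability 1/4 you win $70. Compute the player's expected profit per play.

E[payout] = 420·5/16 + 200·3/16 + 140·1/4 + 70·1/4
 = 525/4 + 75/2 + 35 + 35/2
 = 885/4
Net = 885/4 - 173 = 193/4

48.25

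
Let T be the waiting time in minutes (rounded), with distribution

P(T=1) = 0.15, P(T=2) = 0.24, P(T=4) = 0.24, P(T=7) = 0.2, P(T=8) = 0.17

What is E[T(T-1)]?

21.28

E[T(T-1)] = Σ t(t-1)·P(T=t)
 = 0·0.15 + 2·0.24 + 12·0.24 + 42·0.2 + 56·0.17
 = 0 + 0.48 + 2.88 + 8.4 + 9.52
 = 21.28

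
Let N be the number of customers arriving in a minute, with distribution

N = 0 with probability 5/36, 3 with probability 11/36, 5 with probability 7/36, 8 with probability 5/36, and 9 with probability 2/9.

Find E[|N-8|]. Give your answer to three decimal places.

E[|N-8|] = Σ |n-8|·P(N=n)
 = 8·5/36 + 5·11/36 + 3·7/36 + 0·5/36 + 1·2/9
 = 10/9 + 55/36 + 7/12 + 0 + 2/9
 = 31/9

3.444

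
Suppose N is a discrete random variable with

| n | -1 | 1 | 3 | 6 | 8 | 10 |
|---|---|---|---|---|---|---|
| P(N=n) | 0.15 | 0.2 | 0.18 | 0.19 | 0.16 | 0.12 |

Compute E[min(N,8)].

E[min(N,8)] = Σ min(n,8)·P(N=n)
 = (-1)·0.15 + 1·0.2 + 3·0.18 + 6·0.19 + 8·0.16 + 8·0.12
 = (-0.15) + 0.2 + 0.54 + 1.14 + 1.28 + 0.96
 = 3.97

3.97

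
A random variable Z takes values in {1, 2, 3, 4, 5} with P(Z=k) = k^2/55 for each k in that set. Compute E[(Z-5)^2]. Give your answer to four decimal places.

1.8909

E[(Z-5)^2] = Σ (z-5)^2·P(Z=z)
 = 16·1/55 + 9·4/55 + 4·9/55 + 1·16/55 + 0·5/11
 = 16/55 + 36/55 + 36/55 + 16/55 + 0
 = 104/55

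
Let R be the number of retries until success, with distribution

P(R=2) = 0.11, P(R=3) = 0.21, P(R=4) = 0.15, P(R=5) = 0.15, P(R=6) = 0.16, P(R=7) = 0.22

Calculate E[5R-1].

22.5

E[5R-1] = Σ (5r-1)·P(R=r)
 = 9·0.11 + 14·0.21 + 19·0.15 + 24·0.15 + 29·0.16 + 34·0.22
 = 0.99 + 2.94 + 2.85 + 3.6 + 4.64 + 7.48
 = 22.5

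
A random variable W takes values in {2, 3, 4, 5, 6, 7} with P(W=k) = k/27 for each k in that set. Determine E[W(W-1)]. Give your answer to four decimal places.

E[W(W-1)] = Σ w(w-1)·P(W=w)
 = 2·2/27 + 6·1/9 + 12·4/27 + 20·5/27 + 30·2/9 + 42·7/27
 = 4/27 + 2/3 + 16/9 + 100/27 + 20/3 + 98/9
 = 644/27

23.8519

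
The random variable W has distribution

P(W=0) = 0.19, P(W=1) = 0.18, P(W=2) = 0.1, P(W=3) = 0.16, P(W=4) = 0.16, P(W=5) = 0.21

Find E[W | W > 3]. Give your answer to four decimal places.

4.5676

P(W > 3) = 0.16 + 0.21 = 0.37.
E[W | W > 3] = [4·0.16 + 5·0.21] / 0.37
 = 1.69 / 0.37
 = 169/37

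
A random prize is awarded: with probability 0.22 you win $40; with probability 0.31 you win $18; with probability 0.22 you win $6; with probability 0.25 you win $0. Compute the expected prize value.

15.7

E[payout] = 40·0.22 + 18·0.31 + 6·0.22 + 0·0.25
 = 8.8 + 5.58 + 1.32 + 0
 = 15.7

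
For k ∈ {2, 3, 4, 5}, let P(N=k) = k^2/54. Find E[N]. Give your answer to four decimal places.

4.1481

E[N] = Σ n·P(N=n)
 = 2·2/27 + 3·1/6 + 4·8/27 + 5·25/54
 = 4/27 + 1/2 + 32/27 + 125/54
 = 112/27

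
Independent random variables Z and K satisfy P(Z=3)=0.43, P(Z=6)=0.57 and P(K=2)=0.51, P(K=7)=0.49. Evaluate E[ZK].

E[ZK] = Σ_z Σ_k zk · P(Z=z)P(K=k)
 = 6·0.2193 + 21·0.2107 + 12·0.2907 + 42·0.2793
 = 1.3158 + 4.4247 + 3.4884 + 11.7306
 = 20.9595

20.9595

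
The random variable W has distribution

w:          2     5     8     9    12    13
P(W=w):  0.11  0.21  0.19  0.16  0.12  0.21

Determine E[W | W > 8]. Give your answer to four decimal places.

11.4490

P(W > 8) = 0.16 + 0.12 + 0.21 = 0.49.
E[W | W > 8] = [9·0.16 + 12·0.12 + 13·0.21] / 0.49
 = 5.61 / 0.49
 = 561/49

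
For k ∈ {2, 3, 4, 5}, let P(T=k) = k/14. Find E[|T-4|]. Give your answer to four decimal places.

E[|T-4|] = Σ |t-4|·P(T=t)
 = 2·1/7 + 1·3/14 + 0·2/7 + 1·5/14
 = 2/7 + 3/14 + 0 + 5/14
 = 6/7

0.8571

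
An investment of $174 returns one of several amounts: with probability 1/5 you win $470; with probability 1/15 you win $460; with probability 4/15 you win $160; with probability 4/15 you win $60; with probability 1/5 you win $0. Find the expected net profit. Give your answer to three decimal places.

9.333

E[payout] = 470·1/5 + 460·1/15 + 160·4/15 + 60·4/15 + 0·1/5
 = 94 + 92/3 + 128/3 + 16 + 0
 = 550/3
Net = 550/3 - 174 = 28/3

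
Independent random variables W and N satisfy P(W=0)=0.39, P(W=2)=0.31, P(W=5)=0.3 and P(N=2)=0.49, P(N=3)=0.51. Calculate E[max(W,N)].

3.257

E[max(W,N)] = Σ_w Σ_n max(w,n) · P(W=w)P(N=n)
 = 2·0.1911 + 3·0.1989 + 2·0.1519 + 3·0.1581 + 5·0.147 + 5·0.153
 = 0.3822 + 0.5967 + 0.3038 + 0.4743 + 0.735 + 0.765
 = 3.257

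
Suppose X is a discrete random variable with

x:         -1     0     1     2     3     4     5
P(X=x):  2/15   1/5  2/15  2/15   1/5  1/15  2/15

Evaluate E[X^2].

E[X^2] = Σ x^2·P(X=x)
 = 1·2/15 + 0·1/5 + 1·2/15 + 4·2/15 + 9·1/5 + 16·1/15 + 25·2/15
 = 2/15 + 0 + 2/15 + 8/15 + 9/5 + 16/15 + 10/3
 = 7

7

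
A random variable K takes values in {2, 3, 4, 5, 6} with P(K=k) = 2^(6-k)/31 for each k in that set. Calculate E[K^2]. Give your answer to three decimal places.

E[K^2] = Σ k^2·P(K=k)
 = 4·16/31 + 9·8/31 + 16·4/31 + 25·2/31 + 36·1/31
 = 64/31 + 72/31 + 64/31 + 50/31 + 36/31
 = 286/31

9.226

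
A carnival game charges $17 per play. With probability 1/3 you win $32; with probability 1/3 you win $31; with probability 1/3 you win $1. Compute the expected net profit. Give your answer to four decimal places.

4.3333

E[payout] = 32·1/3 + 31·1/3 + 1·1/3
 = 32/3 + 31/3 + 1/3
 = 64/3
Net = 64/3 - 17 = 13/3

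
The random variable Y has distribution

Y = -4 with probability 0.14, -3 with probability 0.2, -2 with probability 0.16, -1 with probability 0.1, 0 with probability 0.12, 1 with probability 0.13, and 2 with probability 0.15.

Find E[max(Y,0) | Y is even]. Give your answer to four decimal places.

0.5263

P(Y is even) = 0.14 + 0.16 + 0.12 + 0.15 = 0.57.
E[max(Y,0) | Y is even] = [0·0.14 + 0·0.16 + 0·0.12 + 2·0.15] / 0.57
 = 0.3 / 0.57
 = 10/19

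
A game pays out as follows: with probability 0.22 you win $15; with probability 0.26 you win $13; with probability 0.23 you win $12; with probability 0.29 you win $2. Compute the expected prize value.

E[payout] = 15·0.22 + 13·0.26 + 12·0.23 + 2·0.29
 = 3.3 + 3.38 + 2.76 + 0.58
 = 10.02

10.02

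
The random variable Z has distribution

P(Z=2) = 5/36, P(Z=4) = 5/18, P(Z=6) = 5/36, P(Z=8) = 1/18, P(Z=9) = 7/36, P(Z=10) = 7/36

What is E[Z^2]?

48.75

E[Z^2] = Σ z^2·P(Z=z)
 = 4·5/36 + 16·5/18 + 36·5/36 + 64·1/18 + 81·7/36 + 100·7/36
 = 5/9 + 40/9 + 5 + 32/9 + 63/4 + 175/9
 = 195/4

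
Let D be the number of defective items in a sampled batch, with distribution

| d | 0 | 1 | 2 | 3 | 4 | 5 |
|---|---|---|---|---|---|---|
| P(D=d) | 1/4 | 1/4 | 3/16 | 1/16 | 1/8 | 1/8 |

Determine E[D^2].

6.6875

E[D^2] = Σ d^2·P(D=d)
 = 0·1/4 + 1·1/4 + 4·3/16 + 9·1/16 + 16·1/8 + 25·1/8
 = 0 + 1/4 + 3/4 + 9/16 + 2 + 25/8
 = 107/16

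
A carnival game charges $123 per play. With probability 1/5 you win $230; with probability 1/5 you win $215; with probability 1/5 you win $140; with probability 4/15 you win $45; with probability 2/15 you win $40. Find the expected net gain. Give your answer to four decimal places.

E[payout] = 230·1/5 + 215·1/5 + 140·1/5 + 45·4/15 + 40·2/15
 = 46 + 43 + 28 + 12 + 16/3
 = 403/3
Net = 403/3 - 123 = 34/3

11.3333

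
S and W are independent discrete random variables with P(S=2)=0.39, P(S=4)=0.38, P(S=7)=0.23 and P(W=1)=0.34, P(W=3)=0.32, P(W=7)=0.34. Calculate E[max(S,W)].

5.0854

E[max(S,W)] = Σ_s Σ_w max(s,w) · P(S=s)P(W=w)
 = 2·0.1326 + 3·0.1248 + 7·0.1326 + 4·0.1292 + 4·0.1216 + 7·0.1292 + 7·0.0782 + 7·0.0736 + 7·0.0782
 = 0.2652 + 0.3744 + 0.9282 + 0.5168 + 0.4864 + 0.9044 + 0.5474 + 0.5152 + 0.5474
 = 5.0854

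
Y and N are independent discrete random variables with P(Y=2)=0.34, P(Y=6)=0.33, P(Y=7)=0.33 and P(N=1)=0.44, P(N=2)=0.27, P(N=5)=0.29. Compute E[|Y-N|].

3.1316

E[|Y-N|] = Σ_y Σ_n |y-n| · P(Y=y)P(N=n)
 = 1·0.1496 + 0·0.0918 + 3·0.0986 + 5·0.1452 + 4·0.0891 + 1·0.0957 + 6·0.1452 + 5·0.0891 + 2·0.0957
 = 0.1496 + 0 + 0.2958 + 0.726 + 0.3564 + 0.0957 + 0.8712 + 0.4455 + 0.1914
 = 3.1316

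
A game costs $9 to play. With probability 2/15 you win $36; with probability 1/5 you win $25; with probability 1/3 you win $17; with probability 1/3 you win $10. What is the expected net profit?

E[payout] = 36·2/15 + 25·1/5 + 17·1/3 + 10·1/3
 = 24/5 + 5 + 17/3 + 10/3
 = 94/5
Net = 94/5 - 9 = 49/5

9.8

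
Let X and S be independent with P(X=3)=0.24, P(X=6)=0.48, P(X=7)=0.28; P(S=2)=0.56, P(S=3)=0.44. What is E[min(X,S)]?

E[min(X,S)] = Σ_x Σ_s min(x,s) · P(X=x)P(S=s)
 = 2·0.1344 + 3·0.1056 + 2·0.2688 + 3·0.2112 + 2·0.1568 + 3·0.1232
 = 0.2688 + 0.3168 + 0.5376 + 0.6336 + 0.3136 + 0.3696
 = 2.44

2.44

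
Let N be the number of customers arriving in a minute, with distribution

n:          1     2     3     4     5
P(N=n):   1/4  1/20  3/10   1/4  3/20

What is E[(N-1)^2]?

5.9

E[(N-1)^2] = Σ (n-1)^2·P(N=n)
 = 0·1/4 + 1·1/20 + 4·3/10 + 9·1/4 + 16·3/20
 = 0 + 1/20 + 6/5 + 9/4 + 12/5
 = 59/10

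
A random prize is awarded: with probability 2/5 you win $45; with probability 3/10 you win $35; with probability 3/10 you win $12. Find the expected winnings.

32.1

E[payout] = 45·2/5 + 35·3/10 + 12·3/10
 = 18 + 21/2 + 18/5
 = 321/10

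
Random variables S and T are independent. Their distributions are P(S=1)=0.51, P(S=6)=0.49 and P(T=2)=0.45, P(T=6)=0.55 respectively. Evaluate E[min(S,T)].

2.568

E[min(S,T)] = Σ_s Σ_t min(s,t) · P(S=s)P(T=t)
 = 1·0.2295 + 1·0.2805 + 2·0.2205 + 6·0.2695
 = 0.2295 + 0.2805 + 0.441 + 1.617
 = 2.568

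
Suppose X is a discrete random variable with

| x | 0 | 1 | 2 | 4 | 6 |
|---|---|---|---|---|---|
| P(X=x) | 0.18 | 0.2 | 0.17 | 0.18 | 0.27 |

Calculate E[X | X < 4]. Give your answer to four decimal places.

0.9818

P(X < 4) = 0.18 + 0.2 + 0.17 = 0.55.
E[X | X < 4] = [0·0.18 + 1·0.2 + 2·0.17] / 0.55
 = 0.54 / 0.55
 = 54/55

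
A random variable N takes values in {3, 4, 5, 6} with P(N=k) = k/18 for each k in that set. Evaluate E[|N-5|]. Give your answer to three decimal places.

0.889

E[|N-5|] = Σ |n-5|·P(N=n)
 = 2·1/6 + 1·2/9 + 0·5/18 + 1·1/3
 = 1/3 + 2/9 + 0 + 1/3
 = 8/9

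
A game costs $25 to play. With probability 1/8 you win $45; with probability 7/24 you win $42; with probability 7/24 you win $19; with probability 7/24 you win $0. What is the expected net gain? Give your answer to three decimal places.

E[payout] = 45·1/8 + 42·7/24 + 19·7/24 + 0·7/24
 = 45/8 + 49/4 + 133/24 + 0
 = 281/12
Net = 281/12 - 25 = -19/12

-1.583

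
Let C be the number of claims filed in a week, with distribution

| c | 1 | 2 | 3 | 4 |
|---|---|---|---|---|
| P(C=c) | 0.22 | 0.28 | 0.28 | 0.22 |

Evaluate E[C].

E[C] = Σ c·P(C=c)
 = 1·0.22 + 2·0.28 + 3·0.28 + 4·0.22
 = 0.22 + 0.56 + 0.84 + 0.88
 = 2.5

2.5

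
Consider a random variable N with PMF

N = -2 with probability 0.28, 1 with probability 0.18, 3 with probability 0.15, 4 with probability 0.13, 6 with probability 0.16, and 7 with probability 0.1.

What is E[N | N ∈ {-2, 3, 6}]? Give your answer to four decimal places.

1.4407

P(N ∈ {-2, 3, 6}) = 0.28 + 0.15 + 0.16 = 0.59.
E[N | N ∈ {-2, 3, 6}] = [(-2)·0.28 + 3·0.15 + 6·0.16] / 0.59
 = 0.85 / 0.59
 = 85/59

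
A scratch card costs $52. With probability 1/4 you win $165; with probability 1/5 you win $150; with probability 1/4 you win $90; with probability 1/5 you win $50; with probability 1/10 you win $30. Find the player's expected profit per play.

E[payout] = 165·1/4 + 150·1/5 + 90·1/4 + 50·1/5 + 30·1/10
 = 165/4 + 30 + 45/2 + 10 + 3
 = 427/4
Net = 427/4 - 52 = 219/4

54.75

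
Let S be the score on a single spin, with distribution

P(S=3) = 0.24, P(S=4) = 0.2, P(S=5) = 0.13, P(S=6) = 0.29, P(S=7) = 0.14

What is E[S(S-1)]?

21.02

E[S(S-1)] = Σ s(s-1)·P(S=s)
 = 6·0.24 + 12·0.2 + 20·0.13 + 30·0.29 + 42·0.14
 = 1.44 + 2.4 + 2.6 + 8.7 + 5.88
 = 21.02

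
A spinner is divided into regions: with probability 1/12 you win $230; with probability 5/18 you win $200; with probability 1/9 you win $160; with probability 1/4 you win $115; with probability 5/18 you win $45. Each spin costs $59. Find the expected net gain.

74.75

E[payout] = 230·1/12 + 200·5/18 + 160·1/9 + 115·1/4 + 45·5/18
 = 115/6 + 500/9 + 160/9 + 115/4 + 25/2
 = 535/4
Net = 535/4 - 59 = 299/4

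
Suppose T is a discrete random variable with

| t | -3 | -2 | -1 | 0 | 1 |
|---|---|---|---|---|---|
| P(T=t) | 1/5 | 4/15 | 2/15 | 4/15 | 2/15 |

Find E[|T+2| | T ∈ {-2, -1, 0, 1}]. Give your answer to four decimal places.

1.3333

P(T ∈ {-2, -1, 0, 1}) = 4/15 + 2/15 + 4/15 + 2/15 = 4/5.
E[|T+2| | T ∈ {-2, -1, 0, 1}] = [0·4/15 + 1·2/15 + 2·4/15 + 3·2/15] / (4/5)
 = 16/15 / (4/5)
 = 4/3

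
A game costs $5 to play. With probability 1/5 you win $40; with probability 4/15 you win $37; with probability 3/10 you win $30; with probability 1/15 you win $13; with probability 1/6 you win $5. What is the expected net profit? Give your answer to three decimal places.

23.567

E[payout] = 40·1/5 + 37·4/15 + 30·3/10 + 13·1/15 + 5·1/6
 = 8 + 148/15 + 9 + 13/15 + 5/6
 = 857/30
Net = 857/30 - 5 = 707/30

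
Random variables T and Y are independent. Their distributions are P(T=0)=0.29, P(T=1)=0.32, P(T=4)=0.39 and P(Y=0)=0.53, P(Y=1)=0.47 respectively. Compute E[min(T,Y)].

0.3337

E[min(T,Y)] = Σ_t Σ_y min(t,y) · P(T=t)P(Y=y)
 = 0·0.1537 + 0·0.1363 + 0·0.1696 + 1·0.1504 + 0·0.2067 + 1·0.1833
 = 0 + 0 + 0 + 0.1504 + 0 + 0.1833
 = 0.3337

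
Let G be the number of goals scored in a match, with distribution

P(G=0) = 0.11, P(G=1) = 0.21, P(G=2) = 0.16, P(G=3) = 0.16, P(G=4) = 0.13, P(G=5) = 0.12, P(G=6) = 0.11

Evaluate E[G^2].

11.33

E[G^2] = Σ g^2·P(G=g)
 = 0·0.11 + 1·0.21 + 4·0.16 + 9·0.16 + 16·0.13 + 25·0.12 + 36·0.11
 = 0 + 0.21 + 0.64 + 1.44 + 2.08 + 3 + 3.96
 = 11.33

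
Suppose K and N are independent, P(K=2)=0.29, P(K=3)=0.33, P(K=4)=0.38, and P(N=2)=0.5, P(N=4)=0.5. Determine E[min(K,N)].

2.545

E[min(K,N)] = Σ_k Σ_n min(k,n) · P(K=k)P(N=n)
 = 2·0.145 + 2·0.145 + 2·0.165 + 3·0.165 + 2·0.19 + 4·0.19
 = 0.29 + 0.29 + 0.33 + 0.495 + 0.38 + 0.76
 = 2.545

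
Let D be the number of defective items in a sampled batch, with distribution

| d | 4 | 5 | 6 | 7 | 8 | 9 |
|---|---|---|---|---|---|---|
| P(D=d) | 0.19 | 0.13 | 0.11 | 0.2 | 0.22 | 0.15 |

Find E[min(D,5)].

4.81

E[min(D,5)] = Σ min(d,5)·P(D=d)
 = 4·0.19 + 5·0.13 + 5·0.11 + 5·0.2 + 5·0.22 + 5·0.15
 = 0.76 + 0.65 + 0.55 + 1 + 1.1 + 0.75
 = 4.81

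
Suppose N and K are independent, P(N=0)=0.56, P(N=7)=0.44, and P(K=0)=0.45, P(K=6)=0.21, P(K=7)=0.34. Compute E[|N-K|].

E[|N-K|] = Σ_n Σ_k |n-k| · P(N=n)P(K=k)
 = 0·0.252 + 6·0.1176 + 7·0.1904 + 7·0.198 + 1·0.0924 + 0·0.1496
 = 0 + 0.7056 + 1.3328 + 1.386 + 0.0924 + 0
 = 3.5168

3.5168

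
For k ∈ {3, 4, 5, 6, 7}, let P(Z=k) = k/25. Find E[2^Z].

61.12

E[2^Z] = Σ 2^z·P(Z=z)
 = 8·3/25 + 16·4/25 + 32·1/5 + 64·6/25 + 128·7/25
 = 24/25 + 64/25 + 32/5 + 384/25 + 896/25
 = 1528/25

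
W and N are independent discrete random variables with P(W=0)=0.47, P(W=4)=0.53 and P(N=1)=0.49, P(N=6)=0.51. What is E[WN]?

7.526

E[WN] = Σ_w Σ_n wn · P(W=w)P(N=n)
 = 0·0.2303 + 0·0.2397 + 4·0.2597 + 24·0.2703
 = 0 + 0 + 1.0388 + 6.4872
 = 7.526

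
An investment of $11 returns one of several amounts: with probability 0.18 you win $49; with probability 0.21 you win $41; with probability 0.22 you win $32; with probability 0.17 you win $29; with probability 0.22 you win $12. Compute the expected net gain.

E[payout] = 49·0.18 + 41·0.21 + 32·0.22 + 29·0.17 + 12·0.22
 = 8.82 + 8.61 + 7.04 + 4.93 + 2.64
 = 32.04
Net = 32.04 - 11 = 21.04

21.04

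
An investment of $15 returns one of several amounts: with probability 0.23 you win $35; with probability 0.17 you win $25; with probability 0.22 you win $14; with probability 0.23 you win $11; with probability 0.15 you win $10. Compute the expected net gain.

4.41

E[payout] = 35·0.23 + 25·0.17 + 14·0.22 + 11·0.23 + 10·0.15
 = 8.05 + 4.25 + 3.08 + 2.53 + 1.5
 = 19.41
Net = 19.41 - 15 = 4.41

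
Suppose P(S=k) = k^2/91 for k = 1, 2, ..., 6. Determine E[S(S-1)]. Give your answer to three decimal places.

20.154

E[S(S-1)] = Σ s(s-1)·P(S=s)
 = 0·1/91 + 2·4/91 + 6·9/91 + 12·16/91 + 20·25/91 + 30·36/91
 = 0 + 8/91 + 54/91 + 192/91 + 500/91 + 1080/91
 = 262/13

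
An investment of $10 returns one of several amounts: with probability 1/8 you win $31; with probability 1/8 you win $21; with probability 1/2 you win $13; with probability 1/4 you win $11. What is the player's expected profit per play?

E[payout] = 31·1/8 + 21·1/8 + 13·1/2 + 11·1/4
 = 31/8 + 21/8 + 13/2 + 11/4
 = 63/4
Net = 63/4 - 10 = 23/4

5.75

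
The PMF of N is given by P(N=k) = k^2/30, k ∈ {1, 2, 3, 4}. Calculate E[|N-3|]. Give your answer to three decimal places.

E[|N-3|] = Σ |n-3|·P(N=n)
 = 2·1/30 + 1·2/15 + 0·3/10 + 1·8/15
 = 1/15 + 2/15 + 0 + 8/15
 = 11/15

0.733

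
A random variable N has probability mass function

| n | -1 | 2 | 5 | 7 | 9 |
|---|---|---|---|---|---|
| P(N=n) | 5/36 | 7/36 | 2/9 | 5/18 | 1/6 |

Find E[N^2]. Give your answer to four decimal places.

E[N^2] = Σ n^2·P(N=n)
 = 1·5/36 + 4·7/36 + 25·2/9 + 49·5/18 + 81·1/6
 = 5/36 + 7/9 + 50/9 + 245/18 + 27/2
 = 403/12

33.5833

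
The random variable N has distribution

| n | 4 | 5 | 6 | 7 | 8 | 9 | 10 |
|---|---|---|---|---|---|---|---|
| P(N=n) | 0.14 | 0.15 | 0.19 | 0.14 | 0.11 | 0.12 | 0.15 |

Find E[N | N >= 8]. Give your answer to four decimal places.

9.1053

P(N >= 8) = 0.11 + 0.12 + 0.15 = 0.38.
E[N | N >= 8] = [8·0.11 + 9·0.12 + 10·0.15] / 0.38
 = 3.46 / 0.38
 = 173/19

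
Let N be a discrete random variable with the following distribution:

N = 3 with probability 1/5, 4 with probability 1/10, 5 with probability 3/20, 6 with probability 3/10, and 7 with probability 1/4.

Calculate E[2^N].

59.2

E[2^N] = Σ 2^n·P(N=n)
 = 8·1/5 + 16·1/10 + 32·3/20 + 64·3/10 + 128·1/4
 = 8/5 + 8/5 + 24/5 + 96/5 + 32
 = 296/5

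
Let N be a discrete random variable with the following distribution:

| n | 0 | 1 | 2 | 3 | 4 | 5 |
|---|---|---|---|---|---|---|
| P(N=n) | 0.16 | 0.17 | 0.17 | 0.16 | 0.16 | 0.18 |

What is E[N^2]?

9.35

E[N^2] = Σ n^2·P(N=n)
 = 0·0.16 + 1·0.17 + 4·0.17 + 9·0.16 + 16·0.16 + 25·0.18
 = 0 + 0.17 + 0.68 + 1.44 + 2.56 + 4.5
 = 9.35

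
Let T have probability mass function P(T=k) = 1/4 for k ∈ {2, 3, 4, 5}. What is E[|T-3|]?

1

E[|T-3|] = Σ |t-3|·P(T=t)
 = 1·1/4 + 0·1/4 + 1·1/4 + 2·1/4
 = 1/4 + 0 + 1/4 + 1/2
 = 1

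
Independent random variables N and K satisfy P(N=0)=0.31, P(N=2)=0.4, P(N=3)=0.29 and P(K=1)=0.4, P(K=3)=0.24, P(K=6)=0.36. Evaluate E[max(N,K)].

E[max(N,K)] = Σ_n Σ_k max(n,k) · P(N=n)P(K=k)
 = 1·0.124 + 3·0.0744 + 6·0.1116 + 2·0.16 + 3·0.096 + 6·0.144 + 3·0.116 + 3·0.0696 + 6·0.1044
 = 0.124 + 0.2232 + 0.6696 + 0.32 + 0.288 + 0.864 + 0.348 + 0.2088 + 0.6264
 = 3.672

3.672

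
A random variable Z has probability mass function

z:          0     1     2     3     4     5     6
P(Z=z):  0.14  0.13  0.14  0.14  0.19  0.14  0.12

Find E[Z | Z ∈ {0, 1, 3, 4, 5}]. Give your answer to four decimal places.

P(Z ∈ {0, 1, 3, 4, 5}) = 0.14 + 0.13 + 0.14 + 0.19 + 0.14 = 0.74.
E[Z | Z ∈ {0, 1, 3, 4, 5}] = [0·0.14 + 1·0.13 + 3·0.14 + 4·0.19 + 5·0.14] / 0.74
 = 2.01 / 0.74
 = 201/74

2.7162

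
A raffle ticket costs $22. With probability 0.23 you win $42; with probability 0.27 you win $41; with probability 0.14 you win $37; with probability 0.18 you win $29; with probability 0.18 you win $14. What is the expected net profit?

11.65

E[payout] = 42·0.23 + 41·0.27 + 37·0.14 + 29·0.18 + 14·0.18
 = 9.66 + 11.07 + 5.18 + 5.22 + 2.52
 = 33.65
Net = 33.65 - 22 = 11.65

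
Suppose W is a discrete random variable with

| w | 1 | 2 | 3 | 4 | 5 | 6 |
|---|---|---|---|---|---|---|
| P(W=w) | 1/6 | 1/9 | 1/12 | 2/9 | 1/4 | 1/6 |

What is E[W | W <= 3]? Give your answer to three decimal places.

P(W <= 3) = 1/6 + 1/9 + 1/12 = 13/36.
E[W | W <= 3] = [1·1/6 + 2·1/9 + 3·1/12] / (13/36)
 = 23/36 / (13/36)
 = 23/13

1.769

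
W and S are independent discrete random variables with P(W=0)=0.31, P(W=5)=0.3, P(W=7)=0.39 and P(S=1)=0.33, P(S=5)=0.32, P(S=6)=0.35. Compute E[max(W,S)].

E[max(W,S)] = Σ_w Σ_s max(w,s) · P(W=w)P(S=s)
 = 1·0.1023 + 5·0.0992 + 6·0.1085 + 5·0.099 + 5·0.096 + 6·0.105 + 7·0.1287 + 7·0.1248 + 7·0.1365
 = 0.1023 + 0.496 + 0.651 + 0.495 + 0.48 + 0.63 + 0.9009 + 0.8736 + 0.9555
 = 5.5843

5.5843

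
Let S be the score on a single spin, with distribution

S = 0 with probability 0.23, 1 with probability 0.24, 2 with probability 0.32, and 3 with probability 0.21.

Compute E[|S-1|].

E[|S-1|] = Σ |s-1|·P(S=s)
 = 1·0.23 + 0·0.24 + 1·0.32 + 2·0.21
 = 0.23 + 0 + 0.32 + 0.42
 = 0.97

0.97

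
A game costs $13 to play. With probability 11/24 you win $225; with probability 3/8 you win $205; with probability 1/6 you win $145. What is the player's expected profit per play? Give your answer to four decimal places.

191.1667

E[payout] = 225·11/24 + 205·3/8 + 145·1/6
 = 825/8 + 615/8 + 145/6
 = 1225/6
Net = 1225/6 - 13 = 1147/6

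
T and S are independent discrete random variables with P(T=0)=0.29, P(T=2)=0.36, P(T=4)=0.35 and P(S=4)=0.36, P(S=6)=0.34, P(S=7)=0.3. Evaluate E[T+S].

7.7

E[T+S] = Σ_t Σ_s (t+s) · P(T=t)P(S=s)
 = 4·0.1044 + 6·0.0986 + 7·0.087 + 6·0.1296 + 8·0.1224 + 9·0.108 + 8·0.126 + 10·0.119 + 11·0.105
 = 0.4176 + 0.5916 + 0.609 + 0.7776 + 0.9792 + 0.972 + 1.008 + 1.19 + 1.155
 = 7.7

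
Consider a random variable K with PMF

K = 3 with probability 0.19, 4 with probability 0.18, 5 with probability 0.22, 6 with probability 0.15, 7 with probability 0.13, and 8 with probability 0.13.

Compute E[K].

5.24

E[K] = Σ k·P(K=k)
 = 3·0.19 + 4·0.18 + 5·0.22 + 6·0.15 + 7·0.13 + 8·0.13
 = 0.57 + 0.72 + 1.1 + 0.9 + 0.91 + 1.04
 = 5.24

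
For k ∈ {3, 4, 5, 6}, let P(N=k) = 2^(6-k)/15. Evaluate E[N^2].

14.8

E[N^2] = Σ n^2·P(N=n)
 = 9·8/15 + 16·4/15 + 25·2/15 + 36·1/15
 = 24/5 + 64/15 + 10/3 + 12/5
 = 74/5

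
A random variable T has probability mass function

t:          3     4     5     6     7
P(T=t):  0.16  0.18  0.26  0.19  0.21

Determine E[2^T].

E[2^T] = Σ 2^t·P(T=t)
 = 8·0.16 + 16·0.18 + 32·0.26 + 64·0.19 + 128·0.21
 = 1.28 + 2.88 + 8.32 + 12.16 + 26.88
 = 51.52

51.52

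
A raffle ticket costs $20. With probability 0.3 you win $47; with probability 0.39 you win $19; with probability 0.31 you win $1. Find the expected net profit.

E[payout] = 47·0.3 + 19·0.39 + 1·0.31
 = 14.1 + 7.41 + 0.31
 = 21.82
Net = 21.82 - 20 = 1.82

1.82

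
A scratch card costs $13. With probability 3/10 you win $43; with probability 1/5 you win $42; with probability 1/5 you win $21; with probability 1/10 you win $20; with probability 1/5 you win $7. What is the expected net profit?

15.9

E[payout] = 43·3/10 + 42·1/5 + 21·1/5 + 20·1/10 + 7·1/5
 = 129/10 + 42/5 + 21/5 + 2 + 7/5
 = 289/10
Net = 289/10 - 13 = 159/10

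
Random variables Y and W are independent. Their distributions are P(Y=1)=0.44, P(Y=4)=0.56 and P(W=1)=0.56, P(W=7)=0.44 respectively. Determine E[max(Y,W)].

4.5808

E[max(Y,W)] = Σ_y Σ_w max(y,w) · P(Y=y)P(W=w)
 = 1·0.2464 + 7·0.1936 + 4·0.3136 + 7·0.2464
 = 0.2464 + 1.3552 + 1.2544 + 1.7248
 = 4.5808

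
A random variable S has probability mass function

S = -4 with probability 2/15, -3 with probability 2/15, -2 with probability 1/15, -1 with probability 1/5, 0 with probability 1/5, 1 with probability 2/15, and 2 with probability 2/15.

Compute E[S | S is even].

-0.75

P(S is even) = 2/15 + 1/15 + 1/5 + 2/15 = 8/15.
E[S | S is even] = [(-4)·2/15 + (-2)·1/15 + 0·1/5 + 2·2/15] / (8/15)
 = -2/5 / (8/15)
 = -3/4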